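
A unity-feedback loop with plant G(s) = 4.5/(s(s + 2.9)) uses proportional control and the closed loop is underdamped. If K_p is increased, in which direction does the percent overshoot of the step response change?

ζ = 2.9/(2√(4.5K_p)) decreases as K_p grows; lower damping means more overshoot.

increase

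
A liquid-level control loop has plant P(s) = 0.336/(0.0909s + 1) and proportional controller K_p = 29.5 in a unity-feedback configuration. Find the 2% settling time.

T_s ≈ 0.0333 s

Closed loop: T(s) = K_p·P/(1+K_p·P) = 9.912/(0.0909s + 1 + 9.912), with pole at s = −(1 + 9.912)/0.0909 = −120.
τ = 1/120 = 0.00833 s, so 2% settling time ≈ 4τ = 0.0333 s.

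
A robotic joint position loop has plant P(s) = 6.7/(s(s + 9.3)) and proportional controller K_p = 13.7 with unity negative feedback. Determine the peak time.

The closed-loop denominator s² + 9.3s + 91.79 gives ω_n = √91.79 = 9.581 and ζ = 9.3/(2ω_n) = 0.4854.
Damped frequency ω_d = ω_n√(1−ζ²) = 8.377 rad/s, so peak time T_p = π/ω_d = 0.375 s.

T_p = 0.375 s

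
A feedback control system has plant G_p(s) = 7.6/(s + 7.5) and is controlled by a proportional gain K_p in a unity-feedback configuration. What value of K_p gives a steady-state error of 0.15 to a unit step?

Steady-state error for a unit step on this type-0 loop is 1/(1 + K_p·G_p(0)).
G_p(0) = 1.013. Require 1/(1 + K_p·1.013) = 0.15, so 1 + 1.013·K_p = 6.667.
K_p = (6.667 − 1)/1.013 = 5.59.

K_p = 5.59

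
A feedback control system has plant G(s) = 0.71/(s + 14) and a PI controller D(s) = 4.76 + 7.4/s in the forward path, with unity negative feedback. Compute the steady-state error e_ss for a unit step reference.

The open loop D(s)G(s) has a pole at the origin (type 1), so the static position error constant is infinite and e_ss = 1/(1+∞) = 0.

0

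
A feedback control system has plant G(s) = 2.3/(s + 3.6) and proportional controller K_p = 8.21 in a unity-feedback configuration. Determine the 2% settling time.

T_s ≈ 0.178 s

Closed-loop transfer function: T(s) = K_p·G(s)/(1 + K_p·G(s)) = 18.88/(s + 3.6 + 18.88) = 18.88/(s + 22.48).
Time constant τ = 1/22.48 = 0.04448 s, so the 2% settling time is about 4τ = 0.178 s.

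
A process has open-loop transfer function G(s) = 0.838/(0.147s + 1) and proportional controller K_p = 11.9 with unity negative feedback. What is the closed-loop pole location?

Closed loop: T(s) = K_p·G/(1+K_p·G) = 9.972/(0.147s + 1 + 9.972), with pole at s = −(1 + 9.972)/0.147 = −74.64.

s = -74.64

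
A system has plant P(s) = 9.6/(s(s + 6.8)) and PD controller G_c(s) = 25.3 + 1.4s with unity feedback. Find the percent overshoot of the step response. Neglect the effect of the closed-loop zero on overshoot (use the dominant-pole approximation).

6.84%

Forward path: (25.3 + 1.4s)·9.6/(s(s+6.8)). The closed-loop characteristic equation is s² + (6.8 + 9.6·1.4)s + 9.6·25.3 = 0.
That is s² + 20.24s + 242.9 = 0, so ω_n = 15.58 rad/s and ζ = 20.24/(2·15.58) = 0.6494.
%OS = 100·exp(−πζ/√(1−ζ²)) = 6.84%.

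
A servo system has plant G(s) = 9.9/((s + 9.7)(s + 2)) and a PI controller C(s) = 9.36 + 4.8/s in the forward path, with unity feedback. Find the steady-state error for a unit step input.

0

The open loop C(s)G(s) has a pole at the origin (type 1), so the static position error constant is infinite and e_ss = 1/(1+∞) = 0.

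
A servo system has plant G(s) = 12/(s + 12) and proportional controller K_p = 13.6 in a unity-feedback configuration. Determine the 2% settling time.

T_s ≈ 0.0228 s

Closed-loop transfer function: T(s) = K_p·G(s)/(1 + K_p·G(s)) = 163.2/(s + 12 + 163.2) = 163.2/(s + 175.2).
Time constant τ = 1/175.2 = 0.005708 s, so the 2% settling time is about 4τ = 0.0228 s.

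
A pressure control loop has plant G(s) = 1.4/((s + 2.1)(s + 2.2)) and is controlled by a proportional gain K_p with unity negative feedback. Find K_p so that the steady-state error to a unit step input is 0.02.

K_p = 162

The loop is type 0, so e_ss(step) = 1/(1 + K_pos) with K_pos = K_p·G(0).
G(0) = 0.303. Require 1/(1 + K_p·0.303) = 0.02, so 1 + 0.303·K_p = 50.
K_p = (50 − 1)/0.303 = 162.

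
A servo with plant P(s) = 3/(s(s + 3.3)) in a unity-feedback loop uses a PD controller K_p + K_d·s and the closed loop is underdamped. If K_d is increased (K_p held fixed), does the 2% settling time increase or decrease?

decrease

Characteristic equation s² + (3.3 + 3K_d)s + 3K_p = 0: raising K_d increases ζω_n = (3.3+3K_d)/2 while the loop stays underdamped, so T_s ≈ 4/(ζω_n) decreases.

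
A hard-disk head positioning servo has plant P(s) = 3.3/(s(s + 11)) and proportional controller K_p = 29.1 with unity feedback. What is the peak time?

T_p = 0.387 s

The closed-loop denominator s² + 11s + 96.03 gives ω_n = √96.03 = 9.799 and ζ = 11/(2ω_n) = 0.5613.
Damped frequency ω_d = ω_n√(1−ζ²) = 8.11 rad/s, so peak time T_p = π/ω_d = 0.387 s.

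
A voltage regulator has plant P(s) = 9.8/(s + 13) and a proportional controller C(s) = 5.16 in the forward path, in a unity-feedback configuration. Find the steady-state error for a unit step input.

0.205

The loop is type 0. Static position error constant K_pos = C(0)·P(0) = 5.16·0.7538 = 3.89.
Steady-state error to a unit step: e_ss = 1/(1+K_pos) = 1/4.89 = 0.205.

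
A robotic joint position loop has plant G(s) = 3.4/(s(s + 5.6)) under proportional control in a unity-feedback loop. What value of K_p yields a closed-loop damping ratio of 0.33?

Closed-loop characteristic equation: s² + 5.6s + K_p·3.4 = 0.
So ω_n = √(3.4K_p) and 2ζω_n = 5.6, giving ζ = 5.6/(2√(3.4K_p)).
Setting ζ = 0.33: √(3.4K_p) = 5.6/(2·0.33) = 8.485, so K_p = 71.99/3.4 = 21.2.

K_p = 21.2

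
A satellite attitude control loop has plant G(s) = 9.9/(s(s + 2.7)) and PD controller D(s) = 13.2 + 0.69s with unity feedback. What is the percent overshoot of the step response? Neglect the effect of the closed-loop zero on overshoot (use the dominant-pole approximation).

Forward path: (13.2 + 0.69s)·9.9/(s(s+2.7)). The closed-loop characteristic equation is s² + (2.7 + 9.9·0.69)s + 9.9·13.2 = 0.
That is s² + 9.531s + 130.7 = 0, so ω_n = 11.43 rad/s and ζ = 9.531/(2·11.43) = 0.4169.
%OS = 100·exp(−πζ/√(1−ζ²)) = 23.7%.

23.7%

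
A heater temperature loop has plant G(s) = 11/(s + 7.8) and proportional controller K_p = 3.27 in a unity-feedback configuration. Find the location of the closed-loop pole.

s = -43.77

Closed-loop transfer function: T(s) = K_p·G(s)/(1 + K_p·G(s)) = 35.97/(s + 7.8 + 35.97) = 35.97/(s + 43.77).
The closed-loop pole is at s = −43.77.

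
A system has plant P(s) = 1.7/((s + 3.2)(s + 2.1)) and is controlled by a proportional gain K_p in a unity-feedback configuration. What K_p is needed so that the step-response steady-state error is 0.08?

The loop is type 0, so e_ss(step) = 1/(1 + K_pos) with K_pos = K_p·P(0).
P(0) = 0.253. Require 1/(1 + K_p·0.253) = 0.08, so 1 + 0.253·K_p = 12.5.
K_p = (12.5 − 1)/0.253 = 45.5.

K_p = 45.5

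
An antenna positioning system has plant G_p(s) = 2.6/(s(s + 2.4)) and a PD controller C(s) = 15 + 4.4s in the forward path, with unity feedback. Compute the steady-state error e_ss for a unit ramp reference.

The loop has one pole at the origin (type 1). Velocity error constant K_v = lim_{s→0} s·C(s)G_p(s) = 15·2.6/2.4 = 16.25.
Steady-state error to a unit ramp: e_ss = 1/K_v = 0.0615.

0.0615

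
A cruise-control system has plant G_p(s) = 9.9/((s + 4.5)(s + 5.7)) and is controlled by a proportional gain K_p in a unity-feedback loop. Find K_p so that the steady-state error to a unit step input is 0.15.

The loop is type 0, so e_ss(step) = 1/(1 + K_pos) with K_pos = K_p·G_p(0).
G_p(0) = 0.386. Require 1/(1 + K_p·0.386) = 0.15, so 1 + 0.386·K_p = 6.667.
K_p = (6.667 − 1)/0.386 = 14.7.

K_p = 14.7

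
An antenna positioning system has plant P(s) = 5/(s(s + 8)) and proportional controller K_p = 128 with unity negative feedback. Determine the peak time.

T_p = 0.126 s

The closed-loop denominator s² + 8s + 640 gives ω_n = √640 = 25.3 and ζ = 8/(2ω_n) = 0.1581.
Damped frequency ω_d = ω_n√(1−ζ²) = 24.98 rad/s, so peak time T_p = π/ω_d = 0.126 s.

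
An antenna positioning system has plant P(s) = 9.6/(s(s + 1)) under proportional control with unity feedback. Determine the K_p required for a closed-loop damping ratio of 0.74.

K_p = 0.0476

Closed-loop characteristic equation: s² + 1s + K_p·9.6 = 0.
So ω_n = √(9.6K_p) and 2ζω_n = 1, giving ζ = 1/(2√(9.6K_p)).
Setting ζ = 0.74: √(9.6K_p) = 1/(2·0.74) = 0.6757, so K_p = 0.4565/9.6 = 0.0476.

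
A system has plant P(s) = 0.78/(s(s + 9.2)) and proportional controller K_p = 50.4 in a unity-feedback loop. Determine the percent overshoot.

From 1 + K_pP(s) = 0: s² + 9.2s + 39.31 = 0 ⇒ ω_n = 6.27, ζ = 0.7337.
%OS = 100·exp(−πζ/√(1−ζ²)) = 100·exp(−π·0.7337/√0.4617) = 3.36%.

3.36%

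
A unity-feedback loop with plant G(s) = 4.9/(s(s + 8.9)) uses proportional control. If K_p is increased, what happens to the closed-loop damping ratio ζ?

decrease

ζ = 8.9/(2√(4.9K_p)); increasing K_p raises the denominator, so ζ falls.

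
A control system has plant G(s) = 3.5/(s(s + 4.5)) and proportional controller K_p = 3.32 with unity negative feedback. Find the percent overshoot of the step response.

Closed-loop characteristic equation: s² + 4.5s + 11.62 = 0, so ω_n = 3.409 rad/s and ζ = 4.5/(2·3.409) = 0.6601.
%OS = 100·exp(−πζ/√(1−ζ²)) = 100·exp(−π·0.6601/√0.5643) = 6.33%.

6.33%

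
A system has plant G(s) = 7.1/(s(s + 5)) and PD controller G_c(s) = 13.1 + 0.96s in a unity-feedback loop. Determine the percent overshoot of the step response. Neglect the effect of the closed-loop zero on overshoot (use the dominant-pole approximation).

Forward path: (13.1 + 0.96s)·7.1/(s(s+5)). The closed-loop characteristic equation is s² + (5 + 7.1·0.96)s + 7.1·13.1 = 0.
That is s² + 11.82s + 93.01 = 0, so ω_n = 9.644 rad/s and ζ = 11.82/(2·9.644) = 0.6126.
%OS = 100·exp(−πζ/√(1−ζ²)) = 8.76%.

8.76%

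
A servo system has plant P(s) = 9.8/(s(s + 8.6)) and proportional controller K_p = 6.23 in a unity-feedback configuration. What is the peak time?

The closed-loop denominator s² + 8.6s + 61.05 gives ω_n = √61.05 = 7.814 and ζ = 8.6/(2ω_n) = 0.5503.
Damped frequency ω_d = ω_n√(1−ζ²) = 6.524 rad/s, so peak time T_p = π/ω_d = 0.482 s.

T_p = 0.482 s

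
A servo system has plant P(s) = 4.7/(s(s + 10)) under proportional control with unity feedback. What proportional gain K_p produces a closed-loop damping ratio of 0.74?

K_p = 9.71

Closed-loop characteristic equation: s² + 10s + K_p·4.7 = 0.
So ω_n = √(4.7K_p) and 2ζω_n = 10, giving ζ = 10/(2√(4.7K_p)).
Setting ζ = 0.74: √(4.7K_p) = 10/(2·0.74) = 6.757, so K_p = 45.65/4.7 = 9.71.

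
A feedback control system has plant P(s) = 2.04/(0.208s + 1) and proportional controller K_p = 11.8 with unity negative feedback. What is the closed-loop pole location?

s = -120.5

Closed loop: T(s) = K_p·P/(1+K_p·P) = 24.07/(0.208s + 1 + 24.07), with pole at s = −(1 + 24.07)/0.208 = −120.5.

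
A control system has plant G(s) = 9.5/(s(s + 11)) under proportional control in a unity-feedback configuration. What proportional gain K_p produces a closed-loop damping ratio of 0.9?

Closed-loop characteristic equation: s² + 11s + K_p·9.5 = 0.
So ω_n = √(9.5K_p) and 2ζω_n = 11, giving ζ = 11/(2√(9.5K_p)).
Setting ζ = 0.9: √(9.5K_p) = 11/(2·0.9) = 6.111, so K_p = 37.35/9.5 = 3.93.

K_p = 3.93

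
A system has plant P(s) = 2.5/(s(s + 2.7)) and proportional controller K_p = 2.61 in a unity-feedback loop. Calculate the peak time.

T_p = 1.45 s

Closed-loop characteristic equation: s² + 2.7s + 6.525 = 0, so ω_n = 2.554 rad/s and ζ = 2.7/(2·2.554) = 0.5285.
Damped frequency ω_d = ω_n√(1−ζ²) = 2.169 rad/s, so peak time T_p = π/ω_d = 1.45 s.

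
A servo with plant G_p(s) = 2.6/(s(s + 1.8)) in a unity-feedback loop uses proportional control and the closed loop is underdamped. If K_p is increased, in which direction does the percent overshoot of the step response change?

increase

Characteristic equation s² + 1.8s + K_p·2.6 = 0: raising K_p raises ω_n while 2ζω_n = 1.8 is fixed, so ζ falls and overshoot grows.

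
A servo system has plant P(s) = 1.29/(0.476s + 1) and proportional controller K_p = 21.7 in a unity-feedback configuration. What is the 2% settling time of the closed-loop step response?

Closed loop: T(s) = K_p·P/(1+K_p·P) = 27.99/(0.476s + 1 + 27.99), with pole at s = −(1 + 27.99)/0.476 = −60.91.
τ = 1/60.91 = 0.01642 s, so 2% settling time ≈ 4τ = 0.0657 s.

T_s ≈ 0.0657 s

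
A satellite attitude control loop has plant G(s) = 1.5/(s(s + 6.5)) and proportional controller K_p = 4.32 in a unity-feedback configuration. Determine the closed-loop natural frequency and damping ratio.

ω_n = 2.55 rad/s, ζ = 1.28

1 + K_p·G(s) = 0 gives s² + 6.5s + 6.48 = 0.
So ω_n² = 6.48 ⇒ ω_n = 2.546 rad/s, and ζ = 6.5/(2ω_n) = 1.28.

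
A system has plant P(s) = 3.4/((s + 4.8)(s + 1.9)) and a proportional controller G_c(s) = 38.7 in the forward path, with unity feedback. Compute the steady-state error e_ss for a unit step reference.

The loop is type 0. Static position error constant K_pos = G_c(0)·P(0) = 38.7·0.3728 = 14.43.
Steady-state error to a unit step: e_ss = 1/(1+K_pos) = 1/15.43 = 0.0648.

0.0648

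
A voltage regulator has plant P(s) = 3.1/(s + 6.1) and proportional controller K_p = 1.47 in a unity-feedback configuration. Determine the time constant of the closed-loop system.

τ = 0.0938 s

Closed-loop transfer function: T(s) = K_p·P(s)/(1 + K_p·P(s)) = 4.557/(s + 6.1 + 4.557) = 4.557/(s + 10.66).
Time constant τ = 1/10.66 = 0.0938 s.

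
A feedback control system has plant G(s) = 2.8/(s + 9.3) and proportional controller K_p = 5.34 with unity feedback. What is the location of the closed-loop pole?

Closed-loop transfer function: T(s) = K_p·G(s)/(1 + K_p·G(s)) = 14.95/(s + 9.3 + 14.95) = 14.95/(s + 24.25).
The closed-loop pole is at s = −24.25.

s = -24.25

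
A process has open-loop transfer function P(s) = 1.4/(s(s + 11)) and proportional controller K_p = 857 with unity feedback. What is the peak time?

T_p = 0.0919 s

From 1 + K_pP(s) = 0: s² + 11s + 1200 = 0 ⇒ ω_n = 34.64, ζ = 0.1588.
Damped frequency ω_d = ω_n√(1−ζ²) = 34.2 rad/s, so peak time T_p = π/ω_d = 0.0919 s.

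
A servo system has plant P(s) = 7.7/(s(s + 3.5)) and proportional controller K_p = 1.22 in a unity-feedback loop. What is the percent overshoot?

11.2%

The closed-loop denominator s² + 3.5s + 9.394 gives ω_n = √9.394 = 3.065 and ζ = 3.5/(2ω_n) = 0.571.
%OS = 100·exp(−πζ/√(1−ζ²)) = 100·exp(−π·0.571/√0.674) = 11.2%.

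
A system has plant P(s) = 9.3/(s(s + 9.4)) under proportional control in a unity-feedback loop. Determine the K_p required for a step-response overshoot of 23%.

K_p = 13.2

From %OS = 100·exp(−πζ/√(1−ζ²)) = 23%, ζ = −ln(0.23)/√(π²+ln²(0.23)) = 0.4237.
Characteristic equation s² + 9.4s + 9.3K_p = 0 gives ζ = 9.4/(2√(9.3K_p)).
Setting ζ = 0.4237: √(9.3K_p) = 9.4/(2·0.4237) = 11.09, so K_p = 123/9.3 = 13.2.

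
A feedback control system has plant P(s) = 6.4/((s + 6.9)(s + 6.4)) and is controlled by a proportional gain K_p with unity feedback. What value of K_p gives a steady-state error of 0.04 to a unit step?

The loop is type 0, so e_ss(step) = 1/(1 + K_pos) with K_pos = K_p·P(0).
P(0) = 0.1449. Require 1/(1 + K_p·0.1449) = 0.04, so 1 + 0.1449·K_p = 25.
K_p = (25 − 1)/0.1449 = 166.

K_p = 166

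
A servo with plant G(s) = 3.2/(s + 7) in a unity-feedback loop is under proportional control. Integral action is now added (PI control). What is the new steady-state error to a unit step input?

Adding integral action puts a pole at s = 0 in the forward path, raising the system type to 1; a type-1 loop has zero steady-state error to a step.

0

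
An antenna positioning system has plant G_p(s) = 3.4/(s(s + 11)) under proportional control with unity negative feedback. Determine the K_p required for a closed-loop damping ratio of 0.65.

K_p = 21.1

Closed-loop characteristic equation: s² + 11s + K_p·3.4 = 0.
So ω_n = √(3.4K_p) and 2ζω_n = 11, giving ζ = 11/(2√(3.4K_p)).
Setting ζ = 0.65: √(3.4K_p) = 11/(2·0.65) = 8.462, so K_p = 71.6/3.4 = 21.1.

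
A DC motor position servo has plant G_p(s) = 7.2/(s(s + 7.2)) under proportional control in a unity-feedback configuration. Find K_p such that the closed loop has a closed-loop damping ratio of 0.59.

Closed-loop characteristic equation: s² + 7.2s + K_p·7.2 = 0.
So ω_n = √(7.2K_p) and 2ζω_n = 7.2, giving ζ = 7.2/(2√(7.2K_p)).
Setting ζ = 0.59: √(7.2K_p) = 7.2/(2·0.59) = 6.102, so K_p = 37.23/7.2 = 5.17.

K_p = 5.17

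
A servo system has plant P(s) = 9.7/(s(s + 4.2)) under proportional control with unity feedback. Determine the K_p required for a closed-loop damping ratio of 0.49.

Closed-loop characteristic equation: s² + 4.2s + K_p·9.7 = 0.
So ω_n = √(9.7K_p) and 2ζω_n = 4.2, giving ζ = 4.2/(2√(9.7K_p)).
Setting ζ = 0.49: √(9.7K_p) = 4.2/(2·0.49) = 4.286, so K_p = 18.37/9.7 = 1.89.

K_p = 1.89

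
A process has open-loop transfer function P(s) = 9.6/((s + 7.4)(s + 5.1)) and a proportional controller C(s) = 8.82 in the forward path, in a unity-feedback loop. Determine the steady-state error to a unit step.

The loop is type 0. Static position error constant K_pos = C(0)·P(0) = 8.82·0.2544 = 2.244.
Steady-state error to a unit step: e_ss = 1/(1+K_pos) = 1/3.244 = 0.308.

0.308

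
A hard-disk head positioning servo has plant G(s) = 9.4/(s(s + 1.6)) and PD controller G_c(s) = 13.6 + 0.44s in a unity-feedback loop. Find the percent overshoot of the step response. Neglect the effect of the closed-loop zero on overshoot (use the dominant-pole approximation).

Forward path: (13.6 + 0.44s)·9.4/(s(s+1.6)). The closed-loop characteristic equation is s² + (1.6 + 9.4·0.44)s + 9.4·13.6 = 0.
That is s² + 5.736s + 127.8 = 0, so ω_n = 11.31 rad/s and ζ = 5.736/(2·11.31) = 0.2537.
%OS = 100·exp(−πζ/√(1−ζ²)) = 43.9%.

43.9%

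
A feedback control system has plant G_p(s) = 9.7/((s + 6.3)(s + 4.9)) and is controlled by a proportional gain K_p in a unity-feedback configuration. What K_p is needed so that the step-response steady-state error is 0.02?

For a type-0 loop with proportional control, e_ss = 1/(1 + K_p·G_p(0)).
G_p(0) = 0.3142. Require 1/(1 + K_p·0.3142) = 0.02, so 1 + 0.3142·K_p = 50.
K_p = (50 − 1)/0.3142 = 156.

K_p = 156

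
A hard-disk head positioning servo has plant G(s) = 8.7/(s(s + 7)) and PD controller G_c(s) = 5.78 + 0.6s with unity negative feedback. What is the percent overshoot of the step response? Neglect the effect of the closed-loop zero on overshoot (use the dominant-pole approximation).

Forward path: (5.78 + 0.6s)·8.7/(s(s+7)). The closed-loop characteristic equation is s² + (7 + 8.7·0.6)s + 8.7·5.78 = 0.
That is s² + 12.22s + 50.29 = 0, so ω_n = 7.091 rad/s and ζ = 12.22/(2·7.091) = 0.8616.
%OS = 100·exp(−πζ/√(1−ζ²)) = 0.483%.

0.483%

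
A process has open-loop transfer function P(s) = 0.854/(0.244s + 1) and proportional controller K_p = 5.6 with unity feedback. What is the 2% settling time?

Closed loop: T(s) = K_p·P/(1+K_p·P) = 4.782/(0.244s + 1 + 4.782), with pole at s = −(1 + 4.782)/0.244 = −23.7.
τ = 1/23.7 = 0.0422 s, so 2% settling time ≈ 4τ = 0.169 s.

T_s ≈ 0.169 s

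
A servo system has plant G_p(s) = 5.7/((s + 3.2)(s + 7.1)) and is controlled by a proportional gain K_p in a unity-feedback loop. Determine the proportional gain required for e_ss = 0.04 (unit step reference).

The loop is type 0, so e_ss(step) = 1/(1 + K_pos) with K_pos = K_p·G_p(0).
G_p(0) = 0.2509. Require 1/(1 + K_p·0.2509) = 0.04, so 1 + 0.2509·K_p = 25.
K_p = (25 − 1)/0.2509 = 95.7.

K_p = 95.7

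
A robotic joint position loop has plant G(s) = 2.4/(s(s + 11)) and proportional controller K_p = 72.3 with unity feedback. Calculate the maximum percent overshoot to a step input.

23.6%

The closed-loop denominator s² + 11s + 173.5 gives ω_n = √173.5 = 13.17 and ζ = 11/(2ω_n) = 0.4175.
%OS = 100·exp(−πζ/√(1−ζ²)) = 100·exp(−π·0.4175/√0.8257) = 23.6%.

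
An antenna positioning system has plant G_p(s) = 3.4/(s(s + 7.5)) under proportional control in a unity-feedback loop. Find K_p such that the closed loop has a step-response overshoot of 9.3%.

K_p = 11.4

From %OS = 100·exp(−πζ/√(1−ζ²)) = 9.3%, ζ = −ln(0.093)/√(π²+ln²(0.093)) = 0.6031.
Characteristic equation s² + 7.5s + 3.4K_p = 0 gives ζ = 7.5/(2√(3.4K_p)).
Setting ζ = 0.6031: √(3.4K_p) = 7.5/(2·0.6031) = 6.218, so K_p = 38.66/3.4 = 11.4.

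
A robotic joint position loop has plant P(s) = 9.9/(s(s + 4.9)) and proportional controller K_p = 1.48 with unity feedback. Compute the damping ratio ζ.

The closed-loop denominator is s(s+4.9) + 1.48·9.9 = s² + 4.9s + 14.65.
Matching s² + 2ζω_n s + ω_n²: ω_n = √14.65 = 3.828 rad/s and 2ζω_n = 4.9, so ζ = 4.9/(2·3.828) = 0.64.

ζ = 0.64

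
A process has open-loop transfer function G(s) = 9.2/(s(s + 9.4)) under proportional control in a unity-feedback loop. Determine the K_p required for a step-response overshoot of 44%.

K_p = 37.6

From %OS = 100·exp(−πζ/√(1−ζ²)) = 44%, ζ = −ln(0.44)/√(π²+ln²(0.44)) = 0.2528.
Characteristic equation s² + 9.4s + 9.2K_p = 0 gives ζ = 9.4/(2√(9.2K_p)).
Setting ζ = 0.2528: √(9.2K_p) = 9.4/(2·0.2528) = 18.59, so K_p = 345.6/9.2 = 37.6.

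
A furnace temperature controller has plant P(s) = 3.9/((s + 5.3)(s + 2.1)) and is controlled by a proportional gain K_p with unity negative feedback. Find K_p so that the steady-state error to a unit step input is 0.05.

The loop is type 0, so e_ss(step) = 1/(1 + K_pos) with K_pos = K_p·P(0).
P(0) = 0.3504. Require 1/(1 + K_p·0.3504) = 0.05, so 1 + 0.3504·K_p = 20.
K_p = (20 − 1)/0.3504 = 54.2.

K_p = 54.2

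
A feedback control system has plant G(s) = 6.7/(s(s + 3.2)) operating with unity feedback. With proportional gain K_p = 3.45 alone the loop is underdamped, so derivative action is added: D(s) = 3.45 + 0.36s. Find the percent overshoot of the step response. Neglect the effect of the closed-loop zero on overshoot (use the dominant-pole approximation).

Forward path: (3.45 + 0.36s)·6.7/(s(s+3.2)). The closed-loop characteristic equation is s² + (3.2 + 6.7·0.36)s + 6.7·3.45 = 0.
That is s² + 5.612s + 23.12 = 0, so ω_n = 4.808 rad/s and ζ = 5.612/(2·4.808) = 0.5836.
%OS = 100·exp(−πζ/√(1−ζ²)) = 10.5%.

10.5%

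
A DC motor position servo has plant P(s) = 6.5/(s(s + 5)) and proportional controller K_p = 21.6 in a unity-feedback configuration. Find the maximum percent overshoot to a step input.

The closed-loop denominator s² + 5s + 140.4 gives ω_n = √140.4 = 11.85 and ζ = 5/(2ω_n) = 0.211.
%OS = 100·exp(−πζ/√(1−ζ²)) = 100·exp(−π·0.211/√0.9555) = 50.8%.

50.8%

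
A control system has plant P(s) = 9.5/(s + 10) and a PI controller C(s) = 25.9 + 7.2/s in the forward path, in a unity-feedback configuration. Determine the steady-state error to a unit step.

0

The open loop C(s)P(s) has a pole at the origin (type 1), so the static position error constant is infinite and e_ss = 1/(1+∞) = 0.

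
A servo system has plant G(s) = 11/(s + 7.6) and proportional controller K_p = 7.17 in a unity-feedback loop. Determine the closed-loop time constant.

Closed-loop transfer function: T(s) = K_p·G(s)/(1 + K_p·G(s)) = 78.87/(s + 7.6 + 78.87) = 78.87/(s + 86.47).
Time constant τ = 1/86.47 = 0.0116 s.

τ = 0.0116 s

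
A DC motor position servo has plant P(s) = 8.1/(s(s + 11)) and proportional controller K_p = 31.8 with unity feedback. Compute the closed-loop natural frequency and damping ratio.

1 + K_p·P(s) = 0 gives s² + 11s + 257.6 = 0.
Matching s² + 2ζω_n s + ω_n²: ω_n = √257.6 = 16.05 rad/s and 2ζω_n = 11, so ζ = 11/(2·16.05) = 0.343.

ω_n = 16 rad/s, ζ = 0.343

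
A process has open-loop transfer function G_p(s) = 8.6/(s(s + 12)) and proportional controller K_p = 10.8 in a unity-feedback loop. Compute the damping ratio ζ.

ζ = 0.623

1 + K_p·G_p(s) = 0 gives s² + 12s + 92.88 = 0.
Matching s² + 2ζω_n s + ω_n²: ω_n = √92.88 = 9.637 rad/s and 2ζω_n = 12, so ζ = 12/(2·9.637) = 0.623.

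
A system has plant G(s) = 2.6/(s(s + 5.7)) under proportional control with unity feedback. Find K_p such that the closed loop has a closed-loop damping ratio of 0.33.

Closed-loop characteristic equation: s² + 5.7s + K_p·2.6 = 0.
So ω_n = √(2.6K_p) and 2ζω_n = 5.7, giving ζ = 5.7/(2√(2.6K_p)).
Setting ζ = 0.33: √(2.6K_p) = 5.7/(2·0.33) = 8.636, so K_p = 74.59/2.6 = 28.7.

K_p = 28.7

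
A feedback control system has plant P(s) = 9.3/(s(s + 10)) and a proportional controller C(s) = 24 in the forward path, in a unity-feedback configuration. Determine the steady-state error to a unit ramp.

The loop has one pole at the origin (type 1). Velocity error constant K_v = lim_{s→0} s·C(s)P(s) = 24·9.3/10 = 22.32.
Steady-state error to a unit ramp: e_ss = 1/K_v = 0.0448.

0.0448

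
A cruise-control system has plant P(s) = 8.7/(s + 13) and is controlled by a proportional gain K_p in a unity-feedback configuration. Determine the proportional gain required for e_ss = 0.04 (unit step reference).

Steady-state error for a unit step on this type-0 loop is 1/(1 + K_p·P(0)).
P(0) = 0.6692. Require 1/(1 + K_p·0.6692) = 0.04, so 1 + 0.6692·K_p = 25.
K_p = (25 − 1)/0.6692 = 35.9.

K_p = 35.9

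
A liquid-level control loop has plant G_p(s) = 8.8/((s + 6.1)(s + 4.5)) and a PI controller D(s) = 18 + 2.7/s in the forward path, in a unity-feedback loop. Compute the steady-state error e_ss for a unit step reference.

The open loop D(s)G_p(s) has a pole at the origin (type 1), so the static position error constant is infinite and e_ss = 1/(1+∞) = 0.

0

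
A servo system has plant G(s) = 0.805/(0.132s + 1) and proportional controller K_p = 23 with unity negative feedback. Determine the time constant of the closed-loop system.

τ = 0.00676 s

Closed loop: T(s) = K_p·G/(1+K_p·G) = 18.52/(0.132s + 1 + 18.52), with pole at s = −(1 + 18.52)/0.132 = −147.8.
Closed-loop time constant τ = 1/147.8 = 0.00676 s.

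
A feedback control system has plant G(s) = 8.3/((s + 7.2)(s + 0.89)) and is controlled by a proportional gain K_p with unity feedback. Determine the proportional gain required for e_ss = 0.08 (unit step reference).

Steady-state error for a unit step on this type-0 loop is 1/(1 + K_p·G(0)).
G(0) = 1.295. Require 1/(1 + K_p·1.295) = 0.08, so 1 + 1.295·K_p = 12.5.
K_p = (12.5 − 1)/1.295 = 8.88.

K_p = 8.88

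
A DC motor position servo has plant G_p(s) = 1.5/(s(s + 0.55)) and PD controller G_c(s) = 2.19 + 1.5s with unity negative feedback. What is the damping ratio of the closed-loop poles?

Forward path: (2.19 + 1.5s)·1.5/(s(s+0.55)). The closed-loop characteristic equation is s² + (0.55 + 1.5·1.5)s + 1.5·2.19 = 0.
That is s² + 2.8s + 3.285 = 0, so ω_n = 1.812 rad/s and ζ = 2.8/(2·1.812) = 0.7724.

ζ = 0.772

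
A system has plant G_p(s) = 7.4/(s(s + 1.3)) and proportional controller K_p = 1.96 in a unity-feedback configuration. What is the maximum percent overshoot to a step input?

58%

From 1 + K_pG_p(s) = 0: s² + 1.3s + 14.5 = 0 ⇒ ω_n = 3.808, ζ = 0.1707.
%OS = 100·exp(−πζ/√(1−ζ²)) = 100·exp(−π·0.1707/√0.9709) = 58%.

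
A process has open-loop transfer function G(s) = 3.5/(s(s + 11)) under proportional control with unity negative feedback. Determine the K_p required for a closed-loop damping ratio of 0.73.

Closed-loop characteristic equation: s² + 11s + K_p·3.5 = 0.
So ω_n = √(3.5K_p) and 2ζω_n = 11, giving ζ = 11/(2√(3.5K_p)).
Setting ζ = 0.73: √(3.5K_p) = 11/(2·0.73) = 7.534, so K_p = 56.76/3.5 = 16.2.

K_p = 16.2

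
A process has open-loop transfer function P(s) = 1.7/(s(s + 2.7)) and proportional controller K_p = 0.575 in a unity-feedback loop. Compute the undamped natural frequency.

ω_n = 0.989 rad/s

With unity feedback the closed-loop characteristic equation is s² + 2.7s + 0.575·1.7 = s² + 2.7s + 0.9775 = 0.
So ω_n² = 0.9775 ⇒ ω_n = 0.9887 rad/s, and ζ = 2.7/(2ω_n) = 1.37.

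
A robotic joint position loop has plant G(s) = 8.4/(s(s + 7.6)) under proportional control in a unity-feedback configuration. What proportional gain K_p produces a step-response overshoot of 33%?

K_p = 15.5

From %OS = 100·exp(−πζ/√(1−ζ²)) = 33%, ζ = −ln(0.33)/√(π²+ln²(0.33)) = 0.3328.
Characteristic equation s² + 7.6s + 8.4K_p = 0 gives ζ = 7.6/(2√(8.4K_p)).
Setting ζ = 0.3328: √(8.4K_p) = 7.6/(2·0.3328) = 11.42, so K_p = 130.4/8.4 = 15.5.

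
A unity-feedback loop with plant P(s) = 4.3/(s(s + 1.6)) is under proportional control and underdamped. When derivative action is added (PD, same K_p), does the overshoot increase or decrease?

With PD the characteristic equation becomes s² + (a + K·K_d)s + K·K_p = 0; the damping term grows, ζ rises, overshoot falls.

decrease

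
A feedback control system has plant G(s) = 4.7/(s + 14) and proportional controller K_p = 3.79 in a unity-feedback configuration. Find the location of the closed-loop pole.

s = -31.81

Closed-loop transfer function: T(s) = K_p·G(s)/(1 + K_p·G(s)) = 17.81/(s + 14 + 17.81) = 17.81/(s + 31.81).
The closed-loop pole is at s = −31.81.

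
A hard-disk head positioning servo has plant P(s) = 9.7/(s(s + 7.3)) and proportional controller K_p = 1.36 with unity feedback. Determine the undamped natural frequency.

The closed-loop denominator is s(s+7.3) + 1.36·9.7 = s² + 7.3s + 13.19.
So ω_n² = 13.19 ⇒ ω_n = 3.632 rad/s, and ζ = 7.3/(2ω_n) = 1.

ω_n = 3.63 rad/s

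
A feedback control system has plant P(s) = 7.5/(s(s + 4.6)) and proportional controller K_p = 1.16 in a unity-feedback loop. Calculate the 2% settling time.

The closed-loop denominator s² + 4.6s + 8.7 gives ω_n = √8.7 = 2.95 and ζ = 4.6/(2ω_n) = 0.7798.
2% settling time T_s ≈ 4/(ζω_n) = 4/2.3 = 1.74 s.

T_s ≈ 1.74 s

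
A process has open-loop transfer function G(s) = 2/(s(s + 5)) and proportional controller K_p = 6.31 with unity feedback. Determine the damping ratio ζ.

ζ = 0.704

1 + K_p·G(s) = 0 gives s² + 5s + 12.62 = 0.
So ω_n² = 12.62 ⇒ ω_n = 3.552 rad/s, and ζ = 5/(2ω_n) = 0.704.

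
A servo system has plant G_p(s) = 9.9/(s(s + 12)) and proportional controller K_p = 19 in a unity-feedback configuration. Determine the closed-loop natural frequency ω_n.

ω_n = 13.7 rad/s

The closed-loop denominator is s(s+12) + 19·9.9 = s² + 12s + 188.1.
So ω_n² = 188.1 ⇒ ω_n = 13.71 rad/s, and ζ = 12/(2ω_n) = 0.437.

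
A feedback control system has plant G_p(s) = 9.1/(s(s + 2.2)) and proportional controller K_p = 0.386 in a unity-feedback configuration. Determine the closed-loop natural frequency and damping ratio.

ω_n = 1.87 rad/s, ζ = 0.587

With unity feedback the closed-loop characteristic equation is s² + 2.2s + 0.386·9.1 = s² + 2.2s + 3.513 = 0.
Matching s² + 2ζω_n s + ω_n²: ω_n = √3.513 = 1.874 rad/s and 2ζω_n = 2.2, so ζ = 2.2/(2·1.874) = 0.587.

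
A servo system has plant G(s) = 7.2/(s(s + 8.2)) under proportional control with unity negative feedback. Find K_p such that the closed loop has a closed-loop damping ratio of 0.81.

K_p = 3.56

Closed-loop characteristic equation: s² + 8.2s + K_p·7.2 = 0.
So ω_n = √(7.2K_p) and 2ζω_n = 8.2, giving ζ = 8.2/(2√(7.2K_p)).
Setting ζ = 0.81: √(7.2K_p) = 8.2/(2·0.81) = 5.062, so K_p = 25.62/7.2 = 3.56.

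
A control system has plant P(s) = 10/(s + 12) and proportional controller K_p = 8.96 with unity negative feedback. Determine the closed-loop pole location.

s = -101.6

Closed-loop transfer function: T(s) = K_p·P(s)/(1 + K_p·P(s)) = 89.6/(s + 12 + 89.6) = 89.6/(s + 101.6).
The closed-loop pole is at s = −101.6.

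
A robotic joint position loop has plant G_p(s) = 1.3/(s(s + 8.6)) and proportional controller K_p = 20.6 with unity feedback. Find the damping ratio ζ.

ζ = 0.831

The closed-loop denominator is s(s+8.6) + 20.6·1.3 = s² + 8.6s + 26.78.
Matching s² + 2ζω_n s + ω_n²: ω_n = √26.78 = 5.175 rad/s and 2ζω_n = 8.6, so ζ = 8.6/(2·5.175) = 0.831.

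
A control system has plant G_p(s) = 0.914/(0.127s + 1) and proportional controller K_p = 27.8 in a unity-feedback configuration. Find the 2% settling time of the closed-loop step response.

T_s ≈ 0.0192 s

Closed loop: T(s) = K_p·G_p/(1+K_p·G_p) = 25.41/(0.127s + 1 + 25.41), with pole at s = −(1 + 25.41)/0.127 = −207.9.
τ = 1/207.9 = 0.004809 s, so 2% settling time ≈ 4τ = 0.0192 s.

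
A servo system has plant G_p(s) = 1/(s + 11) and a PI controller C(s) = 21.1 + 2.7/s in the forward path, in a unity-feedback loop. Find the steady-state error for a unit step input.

The open loop C(s)G_p(s) has a pole at the origin (type 1), so the static position error constant is infinite and e_ss = 1/(1+∞) = 0.

0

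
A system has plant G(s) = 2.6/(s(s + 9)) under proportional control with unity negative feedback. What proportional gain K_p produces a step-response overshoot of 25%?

From %OS = 100·exp(−πζ/√(1−ζ²)) = 25%, ζ = −ln(0.25)/√(π²+ln²(0.25)) = 0.4037.
Characteristic equation s² + 9s + 2.6K_p = 0 gives ζ = 9/(2√(2.6K_p)).
Setting ζ = 0.4037: √(2.6K_p) = 9/(2·0.4037) = 11.15, so K_p = 124.2/2.6 = 47.8.

K_p = 47.8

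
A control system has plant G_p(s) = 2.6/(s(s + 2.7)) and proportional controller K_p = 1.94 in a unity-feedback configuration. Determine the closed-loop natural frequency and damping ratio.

ω_n = 2.25 rad/s, ζ = 0.601

The closed-loop denominator is s(s+2.7) + 1.94·2.6 = s² + 2.7s + 5.044.
So ω_n² = 5.044 ⇒ ω_n = 2.246 rad/s, and ζ = 2.7/(2ω_n) = 0.601.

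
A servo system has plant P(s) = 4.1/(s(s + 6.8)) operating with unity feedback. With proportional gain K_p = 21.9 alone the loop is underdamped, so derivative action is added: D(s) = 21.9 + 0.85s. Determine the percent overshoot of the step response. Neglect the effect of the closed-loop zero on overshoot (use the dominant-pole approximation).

Forward path: (21.9 + 0.85s)·4.1/(s(s+6.8)). The closed-loop characteristic equation is s² + (6.8 + 4.1·0.85)s + 4.1·21.9 = 0.
That is s² + 10.29s + 89.79 = 0, so ω_n = 9.476 rad/s and ζ = 10.29/(2·9.476) = 0.5427.
%OS = 100·exp(−πζ/√(1−ζ²)) = 13.1%.

13.1%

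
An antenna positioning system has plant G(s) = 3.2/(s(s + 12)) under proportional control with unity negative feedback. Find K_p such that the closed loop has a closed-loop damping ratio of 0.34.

Closed-loop characteristic equation: s² + 12s + K_p·3.2 = 0.
So ω_n = √(3.2K_p) and 2ζω_n = 12, giving ζ = 12/(2√(3.2K_p)).
Setting ζ = 0.34: √(3.2K_p) = 12/(2·0.34) = 17.65, so K_p = 311.4/3.2 = 97.3.

K_p = 97.3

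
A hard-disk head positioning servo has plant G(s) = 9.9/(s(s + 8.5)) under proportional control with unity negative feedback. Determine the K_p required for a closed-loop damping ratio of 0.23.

Closed-loop characteristic equation: s² + 8.5s + K_p·9.9 = 0.
So ω_n = √(9.9K_p) and 2ζω_n = 8.5, giving ζ = 8.5/(2√(9.9K_p)).
Setting ζ = 0.23: √(9.9K_p) = 8.5/(2·0.23) = 18.48, so K_p = 341.4/9.9 = 34.5.

K_p = 34.5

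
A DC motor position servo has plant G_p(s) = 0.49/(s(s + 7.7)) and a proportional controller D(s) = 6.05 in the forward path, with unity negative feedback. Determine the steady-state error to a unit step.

0

The open loop D(s)G_p(s) has a pole at the origin (type 1), so the static position error constant is infinite and e_ss = 1/(1+∞) = 0.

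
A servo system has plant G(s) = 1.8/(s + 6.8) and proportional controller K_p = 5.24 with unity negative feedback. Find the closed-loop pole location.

s = -16.23

Closed-loop transfer function: T(s) = K_p·G(s)/(1 + K_p·G(s)) = 9.432/(s + 6.8 + 9.432) = 9.432/(s + 16.23).
The closed-loop pole is at s = −16.23.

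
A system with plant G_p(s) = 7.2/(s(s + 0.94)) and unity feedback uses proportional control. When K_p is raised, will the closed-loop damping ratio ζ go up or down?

ζ = 0.94/(2√(7.2K_p)); increasing K_p raises the denominator, so ζ falls.

decrease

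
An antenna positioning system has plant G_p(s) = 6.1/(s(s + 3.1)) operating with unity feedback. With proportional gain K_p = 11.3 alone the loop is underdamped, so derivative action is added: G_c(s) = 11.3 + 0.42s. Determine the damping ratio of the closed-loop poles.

Forward path: (11.3 + 0.42s)·6.1/(s(s+3.1)). The closed-loop characteristic equation is s² + (3.1 + 6.1·0.42)s + 6.1·11.3 = 0.
That is s² + 5.662s + 68.93 = 0, so ω_n = 8.302 rad/s and ζ = 5.662/(2·8.302) = 0.341.

ζ = 0.341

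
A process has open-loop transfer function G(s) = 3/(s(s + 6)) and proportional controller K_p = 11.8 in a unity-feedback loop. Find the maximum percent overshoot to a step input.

The closed-loop denominator s² + 6s + 35.4 gives ω_n = √35.4 = 5.95 and ζ = 6/(2ω_n) = 0.5042.
%OS = 100·exp(−πζ/√(1−ζ²)) = 100·exp(−π·0.5042/√0.7458) = 16%.

16%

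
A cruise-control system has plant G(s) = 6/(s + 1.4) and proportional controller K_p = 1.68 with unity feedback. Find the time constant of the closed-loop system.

Closed-loop transfer function: T(s) = K_p·G(s)/(1 + K_p·G(s)) = 10.08/(s + 1.4 + 10.08) = 10.08/(s + 11.48).
Time constant τ = 1/11.48 = 0.0871 s.

τ = 0.0871 s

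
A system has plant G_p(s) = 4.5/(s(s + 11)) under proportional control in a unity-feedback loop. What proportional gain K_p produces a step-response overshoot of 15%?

From %OS = 100·exp(−πζ/√(1−ζ²)) = 15%, ζ = −ln(0.15)/√(π²+ln²(0.15)) = 0.5169.
Characteristic equation s² + 11s + 4.5K_p = 0 gives ζ = 11/(2√(4.5K_p)).
Setting ζ = 0.5169: √(4.5K_p) = 11/(2·0.5169) = 10.64, so K_p = 113.2/4.5 = 25.2.

K_p = 25.2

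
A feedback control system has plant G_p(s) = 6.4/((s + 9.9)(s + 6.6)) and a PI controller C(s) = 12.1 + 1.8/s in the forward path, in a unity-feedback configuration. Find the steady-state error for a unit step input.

0

The open loop C(s)G_p(s) has a pole at the origin (type 1), so the static position error constant is infinite and e_ss = 1/(1+∞) = 0.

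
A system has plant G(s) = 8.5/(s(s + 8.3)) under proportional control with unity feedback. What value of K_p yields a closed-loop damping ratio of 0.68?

K_p = 4.38

Closed-loop characteristic equation: s² + 8.3s + K_p·8.5 = 0.
So ω_n = √(8.5K_p) and 2ζω_n = 8.3, giving ζ = 8.3/(2√(8.5K_p)).
Setting ζ = 0.68: √(8.5K_p) = 8.3/(2·0.68) = 6.103, so K_p = 37.25/8.5 = 4.38.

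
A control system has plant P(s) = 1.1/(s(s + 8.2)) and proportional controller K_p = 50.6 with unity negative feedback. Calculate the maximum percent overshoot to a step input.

Closed-loop characteristic equation: s² + 8.2s + 55.66 = 0, so ω_n = 7.461 rad/s and ζ = 8.2/(2·7.461) = 0.5496.
%OS = 100·exp(−πζ/√(1−ζ²)) = 100·exp(−π·0.5496/√0.698) = 12.7%.

12.7%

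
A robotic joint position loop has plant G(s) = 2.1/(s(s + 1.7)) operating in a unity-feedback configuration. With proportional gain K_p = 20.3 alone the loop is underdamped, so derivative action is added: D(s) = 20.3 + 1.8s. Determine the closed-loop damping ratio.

Forward path: (20.3 + 1.8s)·2.1/(s(s+1.7)). The closed-loop characteristic equation is s² + (1.7 + 2.1·1.8)s + 2.1·20.3 = 0.
That is s² + 5.48s + 42.63 = 0, so ω_n = 6.529 rad/s and ζ = 5.48/(2·6.529) = 0.4197.

ζ = 0.42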